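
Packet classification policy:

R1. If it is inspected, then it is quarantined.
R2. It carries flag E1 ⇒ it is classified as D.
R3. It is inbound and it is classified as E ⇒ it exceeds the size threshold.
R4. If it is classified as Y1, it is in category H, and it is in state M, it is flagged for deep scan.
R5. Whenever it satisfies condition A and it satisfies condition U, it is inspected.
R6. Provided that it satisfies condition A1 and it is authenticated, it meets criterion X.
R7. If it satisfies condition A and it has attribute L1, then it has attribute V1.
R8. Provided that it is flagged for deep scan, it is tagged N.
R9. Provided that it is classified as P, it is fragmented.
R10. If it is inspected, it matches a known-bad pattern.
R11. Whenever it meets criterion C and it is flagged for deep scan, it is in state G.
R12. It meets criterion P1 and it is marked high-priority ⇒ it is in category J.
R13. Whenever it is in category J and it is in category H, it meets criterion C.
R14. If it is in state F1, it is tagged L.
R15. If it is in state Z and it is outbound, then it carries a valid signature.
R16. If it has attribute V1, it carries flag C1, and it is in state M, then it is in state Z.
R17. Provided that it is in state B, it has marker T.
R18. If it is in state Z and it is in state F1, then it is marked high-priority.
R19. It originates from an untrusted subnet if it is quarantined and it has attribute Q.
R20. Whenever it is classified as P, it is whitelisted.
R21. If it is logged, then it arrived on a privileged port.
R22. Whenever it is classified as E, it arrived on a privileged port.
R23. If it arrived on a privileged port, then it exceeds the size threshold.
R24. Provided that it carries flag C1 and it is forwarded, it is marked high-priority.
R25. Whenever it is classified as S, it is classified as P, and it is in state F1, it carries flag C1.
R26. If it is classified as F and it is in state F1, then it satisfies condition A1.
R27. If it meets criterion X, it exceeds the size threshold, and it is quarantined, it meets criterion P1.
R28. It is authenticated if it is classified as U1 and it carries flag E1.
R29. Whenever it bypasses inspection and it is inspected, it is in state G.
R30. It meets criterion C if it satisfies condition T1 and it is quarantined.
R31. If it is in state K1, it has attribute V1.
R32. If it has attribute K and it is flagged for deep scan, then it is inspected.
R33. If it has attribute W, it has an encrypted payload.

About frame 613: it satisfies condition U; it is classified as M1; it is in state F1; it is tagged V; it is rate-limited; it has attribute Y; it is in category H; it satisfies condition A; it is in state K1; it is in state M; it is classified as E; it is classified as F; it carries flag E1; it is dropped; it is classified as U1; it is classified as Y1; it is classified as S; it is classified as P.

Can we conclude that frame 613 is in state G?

By R4 (it is classified as Y1, it is in category H, it is in state M): it is flagged for deep scan.
By R5 (it satisfies condition A, it satisfies condition U): it is inspected.
By R22 (it is classified as E): it arrived on a privileged port.
By R23 (it arrived on a privileged port): it exceeds the size threshold.
By R25 (it is classified as S, it is classified as P, it is in state F1): it carries flag C1.
By R26 (it is classified as F, it is in state F1): it satisfies condition A1.
By R28 (it is classified as U1, it carries flag E1): it is authenticated.
By R31 (it is in state K1): it has attribute V1.
By R1 (it is inspected): it is quarantined.
By R6 (it satisfies condition A1, it is authenticated): it meets criterion X.
By R16 (it has attribute V1, it carries flag C1, it is in state M): it is in state Z.
By R18 (it is in state Z, it is in state F1): it is marked high-priority.
By R27 (it meets criterion X, it exceeds the size threshold, it is quarantined): it meets criterion P1.
By R12 (it meets criterion P1, it is marked high-priority): it is in category J.
By R13 (it is in category J, it is in category H): it meets criterion C.
By R11 (it meets criterion C, it is flagged for deep scan): it is in state G.

Yes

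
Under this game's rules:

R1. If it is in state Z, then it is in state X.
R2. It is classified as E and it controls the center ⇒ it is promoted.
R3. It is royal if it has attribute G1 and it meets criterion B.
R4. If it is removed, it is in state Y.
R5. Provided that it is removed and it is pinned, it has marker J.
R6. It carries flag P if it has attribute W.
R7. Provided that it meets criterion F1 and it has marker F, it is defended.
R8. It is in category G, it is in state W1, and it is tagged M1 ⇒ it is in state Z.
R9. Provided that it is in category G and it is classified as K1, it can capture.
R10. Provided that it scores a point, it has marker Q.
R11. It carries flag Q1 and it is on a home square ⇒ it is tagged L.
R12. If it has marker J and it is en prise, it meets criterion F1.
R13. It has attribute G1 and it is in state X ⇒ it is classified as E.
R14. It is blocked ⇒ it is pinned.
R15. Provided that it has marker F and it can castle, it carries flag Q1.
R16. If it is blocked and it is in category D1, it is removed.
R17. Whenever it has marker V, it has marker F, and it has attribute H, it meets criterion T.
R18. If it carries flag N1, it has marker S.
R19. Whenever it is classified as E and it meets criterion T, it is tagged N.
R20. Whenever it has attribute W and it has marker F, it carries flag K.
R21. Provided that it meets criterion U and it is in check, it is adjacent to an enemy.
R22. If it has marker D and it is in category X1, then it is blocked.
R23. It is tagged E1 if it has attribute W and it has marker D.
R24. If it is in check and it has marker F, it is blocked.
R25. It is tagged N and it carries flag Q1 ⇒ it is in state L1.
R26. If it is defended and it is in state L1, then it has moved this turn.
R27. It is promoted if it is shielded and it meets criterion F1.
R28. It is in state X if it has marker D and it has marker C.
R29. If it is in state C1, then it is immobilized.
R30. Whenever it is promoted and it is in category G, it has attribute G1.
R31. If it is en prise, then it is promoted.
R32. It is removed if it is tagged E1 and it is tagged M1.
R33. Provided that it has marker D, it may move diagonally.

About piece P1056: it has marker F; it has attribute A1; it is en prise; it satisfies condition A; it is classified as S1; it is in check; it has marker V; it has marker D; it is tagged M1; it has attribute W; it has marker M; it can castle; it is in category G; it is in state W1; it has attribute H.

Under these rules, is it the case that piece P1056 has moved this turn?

Yes

By R8 (it is in category G, it is in state W1, it is tagged M1): it is in state Z.
By R15 (it has marker F, it can castle): it carries flag Q1.
By R17 (it has marker V, it has marker F, it has attribute H): it meets criterion T.
By R23 (it has attribute W, it has marker D): it is tagged E1.
By R24 (it is in check, it has marker F): it is blocked.
By R31 (it is en prise): it is promoted.
By R32 (it is tagged E1, it is tagged M1): it is removed.
By R1 (it is in state Z): it is in state X.
By R14 (it is blocked): it is pinned.
By R30 (it is promoted, it is in category G): it has attribute G1.
By R5 (it is removed, it is pinned): it has marker J.
By R12 (it has marker J, it is en prise): it meets criterion F1.
By R13 (it has attribute G1, it is in state X): it is classified as E.
By R19 (it is classified as E, it meets criterion T): it is tagged N.
By R25 (it is tagged N, it carries flag Q1): it is in state L1.
By R7 (it meets criterion F1, it has marker F): it is defended.
By R26 (it is defended, it is in state L1): it has moved this turn.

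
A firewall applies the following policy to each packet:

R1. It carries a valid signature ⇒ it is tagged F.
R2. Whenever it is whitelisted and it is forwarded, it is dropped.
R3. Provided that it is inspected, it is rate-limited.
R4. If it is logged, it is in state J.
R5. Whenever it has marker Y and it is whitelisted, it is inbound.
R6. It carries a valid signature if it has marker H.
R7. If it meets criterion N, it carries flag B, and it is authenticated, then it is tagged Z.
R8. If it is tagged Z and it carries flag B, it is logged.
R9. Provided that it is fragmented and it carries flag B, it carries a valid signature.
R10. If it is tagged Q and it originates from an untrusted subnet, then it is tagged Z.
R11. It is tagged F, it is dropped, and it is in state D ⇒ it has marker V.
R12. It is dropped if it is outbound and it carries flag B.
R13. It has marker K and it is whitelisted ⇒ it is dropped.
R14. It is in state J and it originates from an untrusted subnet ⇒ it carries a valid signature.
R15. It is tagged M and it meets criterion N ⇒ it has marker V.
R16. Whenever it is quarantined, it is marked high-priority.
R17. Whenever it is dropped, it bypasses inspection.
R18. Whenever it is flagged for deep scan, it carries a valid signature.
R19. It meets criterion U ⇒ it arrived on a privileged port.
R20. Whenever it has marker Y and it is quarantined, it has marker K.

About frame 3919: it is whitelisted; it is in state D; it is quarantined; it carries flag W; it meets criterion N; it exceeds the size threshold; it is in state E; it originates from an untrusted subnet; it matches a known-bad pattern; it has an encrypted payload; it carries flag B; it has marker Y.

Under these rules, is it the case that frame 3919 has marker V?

No

Forward chaining from the given facts derives: is inbound, is marked high-priority, has marker K, is dropped, bypasses inspection.
Rules concluding "it has marker V": R11 needs "it is tagged F"; R15 needs "it is tagged M" — none of these are established.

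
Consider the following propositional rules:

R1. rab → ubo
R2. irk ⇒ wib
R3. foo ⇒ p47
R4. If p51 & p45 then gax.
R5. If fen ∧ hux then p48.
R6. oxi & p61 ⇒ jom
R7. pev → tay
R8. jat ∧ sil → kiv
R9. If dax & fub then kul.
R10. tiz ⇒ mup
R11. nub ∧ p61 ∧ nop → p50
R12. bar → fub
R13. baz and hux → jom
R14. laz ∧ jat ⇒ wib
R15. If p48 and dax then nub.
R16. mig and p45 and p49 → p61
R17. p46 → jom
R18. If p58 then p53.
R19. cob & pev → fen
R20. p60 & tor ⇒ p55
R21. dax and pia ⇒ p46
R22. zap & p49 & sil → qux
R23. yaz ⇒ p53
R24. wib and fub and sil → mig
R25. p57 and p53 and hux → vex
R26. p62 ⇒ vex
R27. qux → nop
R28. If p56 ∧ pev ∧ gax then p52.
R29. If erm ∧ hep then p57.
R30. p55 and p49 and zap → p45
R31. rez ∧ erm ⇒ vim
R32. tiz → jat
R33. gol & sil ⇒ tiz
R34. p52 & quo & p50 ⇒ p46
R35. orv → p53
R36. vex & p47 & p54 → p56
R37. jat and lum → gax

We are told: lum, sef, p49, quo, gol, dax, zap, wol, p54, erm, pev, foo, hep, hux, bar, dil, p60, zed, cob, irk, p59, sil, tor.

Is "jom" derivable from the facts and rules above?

Forward chaining from the given facts derives: wib, p47, tay, fub, fen, p55, qux, mig, nop, p57, p45, tiz, p48, kul, mup, nub, p61, jat, gax, kiv, p50.
Rules concluding jom: R6 needs oxi; R13 needs baz; R17 needs p46 — none of these are established.

No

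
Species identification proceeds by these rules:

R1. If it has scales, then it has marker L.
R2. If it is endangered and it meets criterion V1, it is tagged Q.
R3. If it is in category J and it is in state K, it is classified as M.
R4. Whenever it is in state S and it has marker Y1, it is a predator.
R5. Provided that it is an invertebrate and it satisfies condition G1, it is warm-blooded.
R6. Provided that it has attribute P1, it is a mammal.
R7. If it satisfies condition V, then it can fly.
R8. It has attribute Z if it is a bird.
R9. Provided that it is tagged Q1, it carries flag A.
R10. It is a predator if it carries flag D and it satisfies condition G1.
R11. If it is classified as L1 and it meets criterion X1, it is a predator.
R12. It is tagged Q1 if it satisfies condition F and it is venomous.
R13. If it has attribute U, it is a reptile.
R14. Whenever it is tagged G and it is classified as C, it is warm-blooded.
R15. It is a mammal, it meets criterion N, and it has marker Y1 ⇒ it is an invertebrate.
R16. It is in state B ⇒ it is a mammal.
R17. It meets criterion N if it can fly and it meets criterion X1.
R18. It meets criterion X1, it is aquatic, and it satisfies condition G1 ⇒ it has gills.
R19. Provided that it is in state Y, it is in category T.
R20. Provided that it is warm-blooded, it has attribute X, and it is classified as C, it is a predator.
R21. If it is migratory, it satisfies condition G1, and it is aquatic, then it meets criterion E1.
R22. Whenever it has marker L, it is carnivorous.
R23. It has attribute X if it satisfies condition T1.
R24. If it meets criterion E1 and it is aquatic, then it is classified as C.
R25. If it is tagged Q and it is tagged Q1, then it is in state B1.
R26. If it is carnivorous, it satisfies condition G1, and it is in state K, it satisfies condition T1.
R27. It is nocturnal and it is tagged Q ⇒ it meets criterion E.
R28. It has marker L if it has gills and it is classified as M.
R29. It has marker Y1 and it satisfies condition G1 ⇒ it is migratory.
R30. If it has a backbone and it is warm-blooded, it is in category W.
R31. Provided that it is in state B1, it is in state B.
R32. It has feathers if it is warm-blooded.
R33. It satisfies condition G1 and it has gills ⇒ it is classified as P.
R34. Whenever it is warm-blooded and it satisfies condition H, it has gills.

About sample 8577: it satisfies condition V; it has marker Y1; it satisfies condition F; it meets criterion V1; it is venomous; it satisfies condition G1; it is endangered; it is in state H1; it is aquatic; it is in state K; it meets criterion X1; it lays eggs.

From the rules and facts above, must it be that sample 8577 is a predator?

Forward chaining from the given facts derives: is tagged Q, can fly, is tagged Q1, meets criterion N, has gills, is in state B1, is migratory, is in state B, is classified as P, carries flag A, is a mammal, meets criterion E1, is classified as C, is an invertebrate, is warm-blooded, has feathers.
Rules concluding "it is a predator": R4 needs "it is in state S"; R10 needs "it carries flag D"; R11 needs "it is classified as L1"; R20 needs "it has attribute X" — none of these are established.

No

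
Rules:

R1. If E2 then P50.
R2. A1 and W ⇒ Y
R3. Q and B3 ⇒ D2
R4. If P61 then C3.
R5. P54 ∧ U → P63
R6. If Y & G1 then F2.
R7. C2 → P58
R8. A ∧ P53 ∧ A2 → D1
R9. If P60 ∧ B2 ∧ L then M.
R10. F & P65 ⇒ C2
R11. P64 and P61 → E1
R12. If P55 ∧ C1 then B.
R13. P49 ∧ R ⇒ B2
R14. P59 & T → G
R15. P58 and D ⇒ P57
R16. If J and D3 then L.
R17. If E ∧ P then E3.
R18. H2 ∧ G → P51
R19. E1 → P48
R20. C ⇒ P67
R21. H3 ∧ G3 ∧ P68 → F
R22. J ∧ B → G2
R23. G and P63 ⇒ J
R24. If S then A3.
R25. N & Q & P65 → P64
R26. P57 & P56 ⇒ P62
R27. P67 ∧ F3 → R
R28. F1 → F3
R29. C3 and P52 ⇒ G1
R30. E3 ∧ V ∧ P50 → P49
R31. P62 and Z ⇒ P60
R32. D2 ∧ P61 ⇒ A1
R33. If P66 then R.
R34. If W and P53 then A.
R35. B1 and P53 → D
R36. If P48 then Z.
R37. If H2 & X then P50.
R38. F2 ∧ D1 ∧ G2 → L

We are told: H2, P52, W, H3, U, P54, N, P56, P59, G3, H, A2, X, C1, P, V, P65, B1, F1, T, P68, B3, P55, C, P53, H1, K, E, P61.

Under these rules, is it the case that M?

Forward chaining from the given facts derives: C3, P63, B, G, E3, P51, P67, F, J, F3, G1, A, D, P50, D1, C2, G2, R, P49, P58, B2, P57, P62.
The only rule concluding M is R9, which needs P60; that is never established.

No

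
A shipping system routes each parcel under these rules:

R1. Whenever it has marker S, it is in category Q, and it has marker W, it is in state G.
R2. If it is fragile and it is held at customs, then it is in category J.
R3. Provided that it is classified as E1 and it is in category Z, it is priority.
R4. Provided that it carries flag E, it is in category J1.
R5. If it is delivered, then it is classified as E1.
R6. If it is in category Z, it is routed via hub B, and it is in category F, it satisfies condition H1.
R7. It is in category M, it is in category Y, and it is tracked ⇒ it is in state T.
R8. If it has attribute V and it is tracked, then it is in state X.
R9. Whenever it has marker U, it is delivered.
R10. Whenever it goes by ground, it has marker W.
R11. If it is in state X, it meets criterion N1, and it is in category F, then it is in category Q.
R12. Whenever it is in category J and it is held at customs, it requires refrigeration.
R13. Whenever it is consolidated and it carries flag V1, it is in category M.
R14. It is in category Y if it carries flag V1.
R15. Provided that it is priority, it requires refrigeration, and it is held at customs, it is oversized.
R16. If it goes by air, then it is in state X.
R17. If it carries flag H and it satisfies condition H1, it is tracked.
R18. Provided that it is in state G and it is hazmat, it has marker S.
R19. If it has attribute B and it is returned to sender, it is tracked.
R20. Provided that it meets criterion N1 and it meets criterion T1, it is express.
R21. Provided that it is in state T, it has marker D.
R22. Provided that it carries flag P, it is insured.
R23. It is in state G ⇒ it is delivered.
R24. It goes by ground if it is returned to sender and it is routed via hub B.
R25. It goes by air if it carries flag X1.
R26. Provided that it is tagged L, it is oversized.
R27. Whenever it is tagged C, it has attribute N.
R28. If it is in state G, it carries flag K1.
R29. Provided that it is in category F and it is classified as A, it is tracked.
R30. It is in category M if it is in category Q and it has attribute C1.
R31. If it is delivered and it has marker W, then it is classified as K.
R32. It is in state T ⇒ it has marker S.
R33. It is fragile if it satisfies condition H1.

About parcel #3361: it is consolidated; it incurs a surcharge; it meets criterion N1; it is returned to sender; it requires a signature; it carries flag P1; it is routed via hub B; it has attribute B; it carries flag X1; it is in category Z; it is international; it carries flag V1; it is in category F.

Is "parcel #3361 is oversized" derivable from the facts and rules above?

Forward chaining from the given facts derives: satisfies condition H1, is in category M, is in category Y, is tracked, goes by ground, goes by air, is fragile, is in state T, has marker W, is in state X, has marker D, has marker S, is in category Q, is in state G, is delivered, carries flag K1, is classified as K, is classified as E1, is priority.
Rules concluding "it is oversized": R15 needs "it requires refrigeration"; R26 needs "it is tagged L" — none of these are established.

No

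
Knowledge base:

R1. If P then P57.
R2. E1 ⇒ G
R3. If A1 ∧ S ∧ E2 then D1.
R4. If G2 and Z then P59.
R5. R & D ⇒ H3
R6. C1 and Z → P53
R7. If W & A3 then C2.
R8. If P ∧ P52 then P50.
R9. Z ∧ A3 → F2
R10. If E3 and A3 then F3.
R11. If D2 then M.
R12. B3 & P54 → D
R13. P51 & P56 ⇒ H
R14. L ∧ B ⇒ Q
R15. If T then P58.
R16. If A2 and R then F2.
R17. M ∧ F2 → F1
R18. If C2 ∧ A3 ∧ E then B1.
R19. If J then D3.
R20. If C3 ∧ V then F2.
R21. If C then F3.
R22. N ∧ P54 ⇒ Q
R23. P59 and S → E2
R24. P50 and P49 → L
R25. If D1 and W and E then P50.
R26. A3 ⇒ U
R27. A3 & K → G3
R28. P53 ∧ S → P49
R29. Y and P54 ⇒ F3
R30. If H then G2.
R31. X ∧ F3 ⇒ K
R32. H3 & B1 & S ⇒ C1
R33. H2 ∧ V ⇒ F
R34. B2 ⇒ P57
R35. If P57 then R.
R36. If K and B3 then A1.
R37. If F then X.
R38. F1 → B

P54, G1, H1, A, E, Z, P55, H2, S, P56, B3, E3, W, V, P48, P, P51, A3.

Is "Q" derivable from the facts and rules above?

No

Forward chaining from the given facts derives: P57, C2, F2, F3, D, H, B1, U, G2, F, R, X, P59, H3, E2, K, C1, A1, D1, P53, P50, G3, P49, L.
Rules concluding Q: R14 needs B; R22 needs N — none of these are established.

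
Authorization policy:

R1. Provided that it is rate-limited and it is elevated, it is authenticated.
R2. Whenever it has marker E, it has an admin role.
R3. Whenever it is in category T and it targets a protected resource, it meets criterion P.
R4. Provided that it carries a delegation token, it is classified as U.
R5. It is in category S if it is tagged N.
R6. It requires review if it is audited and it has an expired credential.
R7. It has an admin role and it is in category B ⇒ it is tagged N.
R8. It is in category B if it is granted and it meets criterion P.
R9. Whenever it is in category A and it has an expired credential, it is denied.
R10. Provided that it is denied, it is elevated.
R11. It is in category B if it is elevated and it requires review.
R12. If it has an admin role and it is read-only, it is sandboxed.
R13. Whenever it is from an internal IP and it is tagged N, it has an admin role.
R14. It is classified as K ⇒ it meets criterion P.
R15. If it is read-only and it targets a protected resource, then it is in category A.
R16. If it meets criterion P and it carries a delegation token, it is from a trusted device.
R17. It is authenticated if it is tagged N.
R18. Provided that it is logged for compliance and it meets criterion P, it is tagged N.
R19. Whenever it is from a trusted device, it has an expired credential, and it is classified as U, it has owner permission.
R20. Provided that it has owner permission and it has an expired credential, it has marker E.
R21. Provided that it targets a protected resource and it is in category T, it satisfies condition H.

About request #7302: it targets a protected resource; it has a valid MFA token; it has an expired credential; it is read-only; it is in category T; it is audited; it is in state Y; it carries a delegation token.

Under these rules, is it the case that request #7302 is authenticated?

Yes

By R3 (it is in category T, it targets a protected resource): it meets criterion P.
By R4 (it carries a delegation token): it is classified as U.
By R6 (it is audited, it has an expired credential): it requires review.
By R15 (it is read-only, it targets a protected resource): it is in category A.
By R16 (it meets criterion P, it carries a delegation token): it is from a trusted device.
By R19 (it is from a trusted device, it has an expired credential, it is classified as U): it has owner permission.
By R20 (it has owner permission, it has an expired credential): it has marker E.
By R2 (it has marker E): it has an admin role.
By R9 (it is in category A, it has an expired credential): it is denied.
By R10 (it is denied): it is elevated.
By R11 (it is elevated, it requires review): it is in category B.
By R7 (it has an admin role, it is in category B): it is tagged N.
By R17 (it is tagged N): it is authenticated.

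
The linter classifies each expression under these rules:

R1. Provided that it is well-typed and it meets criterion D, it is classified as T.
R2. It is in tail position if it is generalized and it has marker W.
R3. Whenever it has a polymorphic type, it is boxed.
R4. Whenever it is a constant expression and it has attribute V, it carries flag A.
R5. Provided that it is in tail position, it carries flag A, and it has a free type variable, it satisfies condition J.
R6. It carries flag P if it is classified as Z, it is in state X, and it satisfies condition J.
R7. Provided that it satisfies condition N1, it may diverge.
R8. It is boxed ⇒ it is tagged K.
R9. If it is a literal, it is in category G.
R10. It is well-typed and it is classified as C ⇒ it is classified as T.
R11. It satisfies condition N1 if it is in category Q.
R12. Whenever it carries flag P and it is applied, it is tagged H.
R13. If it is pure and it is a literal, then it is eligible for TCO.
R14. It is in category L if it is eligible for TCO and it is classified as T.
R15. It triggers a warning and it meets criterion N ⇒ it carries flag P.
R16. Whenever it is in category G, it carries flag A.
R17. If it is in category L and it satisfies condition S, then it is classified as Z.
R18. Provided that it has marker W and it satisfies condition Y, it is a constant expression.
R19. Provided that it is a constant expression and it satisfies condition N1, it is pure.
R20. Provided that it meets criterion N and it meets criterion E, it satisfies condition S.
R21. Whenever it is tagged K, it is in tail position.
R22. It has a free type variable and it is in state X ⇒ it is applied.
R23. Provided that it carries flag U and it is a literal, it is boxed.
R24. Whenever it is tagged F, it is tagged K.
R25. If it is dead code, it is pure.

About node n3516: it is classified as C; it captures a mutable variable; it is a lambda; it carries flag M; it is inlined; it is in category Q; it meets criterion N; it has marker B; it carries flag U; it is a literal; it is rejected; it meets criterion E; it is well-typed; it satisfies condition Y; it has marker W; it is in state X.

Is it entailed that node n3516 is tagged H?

No

Forward chaining from the given facts derives: is in category G, is classified as T, satisfies condition N1, carries flag A, is a constant expression, is pure, satisfies condition S, is boxed, may diverge, is tagged K, is eligible for TCO, is in category L, is classified as Z, is in tail position.
The only rule concluding "it is tagged H" is R12, which needs "it carries flag P"; that is never established.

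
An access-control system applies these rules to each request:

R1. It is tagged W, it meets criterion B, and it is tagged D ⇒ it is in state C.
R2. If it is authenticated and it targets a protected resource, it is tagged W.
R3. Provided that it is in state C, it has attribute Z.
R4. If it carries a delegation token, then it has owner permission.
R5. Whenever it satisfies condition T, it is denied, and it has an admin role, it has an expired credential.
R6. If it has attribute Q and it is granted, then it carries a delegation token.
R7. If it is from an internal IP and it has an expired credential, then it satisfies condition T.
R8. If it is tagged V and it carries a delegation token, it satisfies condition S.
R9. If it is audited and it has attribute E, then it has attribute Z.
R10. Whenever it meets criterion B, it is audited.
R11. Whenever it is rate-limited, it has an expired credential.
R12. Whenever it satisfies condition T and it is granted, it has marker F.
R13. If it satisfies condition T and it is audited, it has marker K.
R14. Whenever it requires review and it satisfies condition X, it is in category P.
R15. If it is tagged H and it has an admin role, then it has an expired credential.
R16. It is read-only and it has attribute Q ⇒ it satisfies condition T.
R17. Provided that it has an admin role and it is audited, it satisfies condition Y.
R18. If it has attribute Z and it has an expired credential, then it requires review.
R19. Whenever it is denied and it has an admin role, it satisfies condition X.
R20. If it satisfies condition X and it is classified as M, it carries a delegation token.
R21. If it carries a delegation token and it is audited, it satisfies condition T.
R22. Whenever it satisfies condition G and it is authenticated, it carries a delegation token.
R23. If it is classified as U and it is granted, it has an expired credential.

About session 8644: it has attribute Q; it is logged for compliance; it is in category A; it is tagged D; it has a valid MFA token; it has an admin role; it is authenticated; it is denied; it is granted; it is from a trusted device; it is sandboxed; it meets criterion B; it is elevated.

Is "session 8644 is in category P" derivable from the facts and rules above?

Forward chaining from the given facts derives: carries a delegation token, is audited, satisfies condition Y, satisfies condition X, satisfies condition T, has owner permission, has an expired credential, has marker F, has marker K.
The only rule concluding "it is in category P" is R14, which needs "it requires review"; that is never established.

No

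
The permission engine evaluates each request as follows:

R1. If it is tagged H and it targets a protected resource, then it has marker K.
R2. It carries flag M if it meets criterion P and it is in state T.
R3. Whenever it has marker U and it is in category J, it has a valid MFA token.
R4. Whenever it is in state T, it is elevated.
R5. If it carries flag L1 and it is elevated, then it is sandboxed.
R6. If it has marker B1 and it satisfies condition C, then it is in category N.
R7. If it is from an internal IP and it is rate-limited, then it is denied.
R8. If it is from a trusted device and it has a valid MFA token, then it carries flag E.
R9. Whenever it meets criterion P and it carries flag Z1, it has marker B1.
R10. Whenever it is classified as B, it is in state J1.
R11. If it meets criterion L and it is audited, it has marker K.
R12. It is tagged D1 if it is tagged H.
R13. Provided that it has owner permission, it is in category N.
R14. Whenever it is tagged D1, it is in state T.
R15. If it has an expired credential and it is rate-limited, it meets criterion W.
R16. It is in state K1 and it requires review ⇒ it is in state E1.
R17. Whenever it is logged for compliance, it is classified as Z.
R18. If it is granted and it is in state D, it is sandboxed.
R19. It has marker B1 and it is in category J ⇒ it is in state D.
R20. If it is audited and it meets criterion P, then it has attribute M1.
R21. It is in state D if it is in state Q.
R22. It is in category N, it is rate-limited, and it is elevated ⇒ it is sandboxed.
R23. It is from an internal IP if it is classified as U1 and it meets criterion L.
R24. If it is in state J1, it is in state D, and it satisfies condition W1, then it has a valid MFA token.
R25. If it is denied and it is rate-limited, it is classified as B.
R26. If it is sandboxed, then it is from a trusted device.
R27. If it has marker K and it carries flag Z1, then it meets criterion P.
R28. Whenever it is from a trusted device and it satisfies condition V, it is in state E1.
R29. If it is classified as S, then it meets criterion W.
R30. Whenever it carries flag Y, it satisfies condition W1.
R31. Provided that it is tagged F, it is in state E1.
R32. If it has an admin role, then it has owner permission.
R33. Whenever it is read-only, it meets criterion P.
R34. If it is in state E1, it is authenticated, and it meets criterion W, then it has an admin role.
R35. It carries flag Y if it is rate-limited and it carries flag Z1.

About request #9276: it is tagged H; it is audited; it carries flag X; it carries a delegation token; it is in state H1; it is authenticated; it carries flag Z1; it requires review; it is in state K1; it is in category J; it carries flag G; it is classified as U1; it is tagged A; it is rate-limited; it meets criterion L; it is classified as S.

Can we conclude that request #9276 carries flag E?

Yes

By R11 (it meets criterion L, it is audited): it has marker K.
By R12 (it is tagged H): it is tagged D1.
By R14 (it is tagged D1): it is in state T.
By R16 (it is in state K1, it requires review): it is in state E1.
By R23 (it is classified as U1, it meets criterion L): it is from an internal IP.
By R27 (it has marker K, it carries flag Z1): it meets criterion P.
By R29 (it is classified as S): it meets criterion W.
By R34 (it is in state E1, it is authenticated, it meets criterion W): it has an admin role.
By R35 (it is rate-limited, it carries flag Z1): it carries flag Y.
By R4 (it is in state T): it is elevated.
By R7 (it is from an internal IP, it is rate-limited): it is denied.
By R9 (it meets criterion P, it carries flag Z1): it has marker B1.
By R19 (it has marker B1, it is in category J): it is in state D.
By R25 (it is denied, it is rate-limited): it is classified as B.
By R30 (it carries flag Y): it satisfies condition W1.
By R32 (it has an admin role): it has owner permission.
By R10 (it is classified as B): it is in state J1.
By R13 (it has owner permission): it is in category N.
By R22 (it is in category N, it is rate-limited, it is elevated): it is sandboxed.
By R24 (it is in state J1, it is in state D, it satisfies condition W1): it has a valid MFA token.
By R26 (it is sandboxed): it is from a trusted device.
By R8 (it is from a trusted device, it has a valid MFA token): it carries flag E.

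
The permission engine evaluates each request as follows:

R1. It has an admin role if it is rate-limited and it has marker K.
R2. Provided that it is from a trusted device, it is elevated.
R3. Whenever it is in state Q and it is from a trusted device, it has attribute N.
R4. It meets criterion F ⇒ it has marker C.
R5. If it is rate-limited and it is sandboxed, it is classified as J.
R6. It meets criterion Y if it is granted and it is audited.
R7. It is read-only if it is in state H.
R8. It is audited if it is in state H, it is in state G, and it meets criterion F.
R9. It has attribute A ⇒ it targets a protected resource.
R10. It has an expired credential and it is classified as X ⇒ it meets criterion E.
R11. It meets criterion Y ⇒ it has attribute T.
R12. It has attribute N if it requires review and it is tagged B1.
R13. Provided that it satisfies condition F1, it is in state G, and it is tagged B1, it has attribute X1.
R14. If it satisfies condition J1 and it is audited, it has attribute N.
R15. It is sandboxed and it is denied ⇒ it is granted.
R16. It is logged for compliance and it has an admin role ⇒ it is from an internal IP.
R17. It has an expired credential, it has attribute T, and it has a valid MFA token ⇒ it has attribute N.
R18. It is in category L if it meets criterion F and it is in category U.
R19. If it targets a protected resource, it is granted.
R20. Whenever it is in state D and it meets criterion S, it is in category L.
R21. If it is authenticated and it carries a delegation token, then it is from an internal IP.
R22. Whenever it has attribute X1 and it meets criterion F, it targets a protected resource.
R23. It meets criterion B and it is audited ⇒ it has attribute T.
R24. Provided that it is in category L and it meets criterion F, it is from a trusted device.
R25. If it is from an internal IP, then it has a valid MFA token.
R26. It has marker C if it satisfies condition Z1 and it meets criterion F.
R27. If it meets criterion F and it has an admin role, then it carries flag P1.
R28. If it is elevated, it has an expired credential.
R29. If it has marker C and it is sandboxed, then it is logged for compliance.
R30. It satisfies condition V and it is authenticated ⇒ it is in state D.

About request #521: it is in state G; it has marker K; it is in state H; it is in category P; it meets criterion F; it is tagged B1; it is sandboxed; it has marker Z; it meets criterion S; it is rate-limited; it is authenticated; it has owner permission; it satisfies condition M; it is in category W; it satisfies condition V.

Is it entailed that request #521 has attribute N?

No

Forward chaining from the given facts derives: has an admin role, has marker C, is classified as J, is read-only, is audited, carries flag P1, is logged for compliance, is in state D, is from an internal IP, is in category L, is from a trusted device, has a valid MFA token, is elevated, has an expired credential.
Rules concluding "it has attribute N": R3 needs "it is in state Q"; R12 needs "it requires review"; R14 needs "it satisfies condition J1"; R17 needs "it has attribute T" — none of these are established.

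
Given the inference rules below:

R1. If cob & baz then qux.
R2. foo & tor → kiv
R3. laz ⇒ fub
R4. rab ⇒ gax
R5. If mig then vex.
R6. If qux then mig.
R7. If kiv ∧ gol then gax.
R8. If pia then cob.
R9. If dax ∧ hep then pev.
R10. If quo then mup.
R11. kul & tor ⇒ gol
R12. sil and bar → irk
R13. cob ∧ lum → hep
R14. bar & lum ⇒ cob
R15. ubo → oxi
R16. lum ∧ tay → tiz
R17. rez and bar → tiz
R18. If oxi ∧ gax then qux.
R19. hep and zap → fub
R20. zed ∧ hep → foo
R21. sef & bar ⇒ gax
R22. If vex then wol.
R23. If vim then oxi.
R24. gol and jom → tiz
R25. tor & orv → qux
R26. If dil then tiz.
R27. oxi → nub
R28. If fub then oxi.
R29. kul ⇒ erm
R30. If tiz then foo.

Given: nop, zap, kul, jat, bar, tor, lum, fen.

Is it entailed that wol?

No

Forward chaining from the given facts derives: gol, cob, erm, hep, fub, oxi, nub.
The only rule concluding wol is R22, which needs vex; that is never established.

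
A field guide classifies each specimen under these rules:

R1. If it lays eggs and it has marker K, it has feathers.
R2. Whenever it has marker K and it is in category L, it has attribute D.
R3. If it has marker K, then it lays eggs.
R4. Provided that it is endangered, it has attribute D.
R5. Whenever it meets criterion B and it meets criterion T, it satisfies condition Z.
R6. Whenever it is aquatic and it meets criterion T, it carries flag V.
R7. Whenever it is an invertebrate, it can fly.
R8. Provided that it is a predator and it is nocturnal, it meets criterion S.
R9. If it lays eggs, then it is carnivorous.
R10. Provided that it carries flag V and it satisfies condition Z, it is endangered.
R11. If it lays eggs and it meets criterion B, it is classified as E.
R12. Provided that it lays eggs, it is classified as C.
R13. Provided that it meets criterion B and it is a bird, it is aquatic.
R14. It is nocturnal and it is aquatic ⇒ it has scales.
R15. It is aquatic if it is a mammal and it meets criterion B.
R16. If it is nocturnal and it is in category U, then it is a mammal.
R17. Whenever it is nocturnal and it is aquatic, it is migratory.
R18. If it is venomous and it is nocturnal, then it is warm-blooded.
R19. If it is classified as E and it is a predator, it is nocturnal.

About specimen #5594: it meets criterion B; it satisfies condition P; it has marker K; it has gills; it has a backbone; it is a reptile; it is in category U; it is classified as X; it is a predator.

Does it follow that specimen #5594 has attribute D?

Forward chaining from the given facts derives: lays eggs, is carnivorous, is classified as E, is classified as C, is nocturnal, has feathers, meets criterion S, is a mammal, is aquatic, is migratory, has scales.
Rules concluding "it has attribute D": R2 needs "it is in category L"; R4 needs "it is endangered" — none of these are established.

No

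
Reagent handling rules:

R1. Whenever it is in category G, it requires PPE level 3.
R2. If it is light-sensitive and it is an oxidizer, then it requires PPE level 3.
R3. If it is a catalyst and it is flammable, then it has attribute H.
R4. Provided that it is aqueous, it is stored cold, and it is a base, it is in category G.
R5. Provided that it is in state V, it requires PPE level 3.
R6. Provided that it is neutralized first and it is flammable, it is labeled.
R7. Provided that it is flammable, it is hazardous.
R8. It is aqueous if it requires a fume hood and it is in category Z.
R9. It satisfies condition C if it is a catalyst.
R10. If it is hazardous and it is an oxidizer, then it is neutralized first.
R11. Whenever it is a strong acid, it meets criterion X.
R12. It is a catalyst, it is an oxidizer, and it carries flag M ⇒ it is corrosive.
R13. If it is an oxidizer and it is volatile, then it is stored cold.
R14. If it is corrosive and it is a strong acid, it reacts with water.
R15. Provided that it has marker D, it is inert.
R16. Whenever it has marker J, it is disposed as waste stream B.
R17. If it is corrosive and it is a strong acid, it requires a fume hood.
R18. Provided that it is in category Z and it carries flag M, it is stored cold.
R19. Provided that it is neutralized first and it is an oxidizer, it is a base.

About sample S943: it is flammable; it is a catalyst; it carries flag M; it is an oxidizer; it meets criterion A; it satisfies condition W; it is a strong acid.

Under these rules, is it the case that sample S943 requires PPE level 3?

No

Forward chaining from the given facts derives: has attribute H, is hazardous, satisfies condition C, is neutralized first, meets criterion X, is corrosive, reacts with water, requires a fume hood, is a base, is labeled.
Rules concluding "it requires PPE level 3": R1 needs "it is in category G"; R2 needs "it is light-sensitive"; R5 needs "it is in state V" — none of these are established.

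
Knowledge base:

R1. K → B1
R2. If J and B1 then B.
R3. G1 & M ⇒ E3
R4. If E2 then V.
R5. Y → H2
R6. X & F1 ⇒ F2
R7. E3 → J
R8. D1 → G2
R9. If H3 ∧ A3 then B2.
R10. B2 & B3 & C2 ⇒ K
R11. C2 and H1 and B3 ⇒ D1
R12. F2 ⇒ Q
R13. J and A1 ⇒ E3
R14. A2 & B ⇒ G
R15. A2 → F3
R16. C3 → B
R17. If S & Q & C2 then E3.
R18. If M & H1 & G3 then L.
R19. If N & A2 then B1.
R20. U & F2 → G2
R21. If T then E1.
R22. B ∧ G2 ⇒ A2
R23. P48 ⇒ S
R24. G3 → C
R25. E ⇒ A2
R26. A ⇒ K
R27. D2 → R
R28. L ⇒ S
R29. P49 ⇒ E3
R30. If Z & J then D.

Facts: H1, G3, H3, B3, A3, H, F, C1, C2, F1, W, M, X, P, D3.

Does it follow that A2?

F2  (by R6: X, F1)
B2  (by R9: H3, A3)
K  (by R10: B2, B3, C2)
D1  (by R11: C2, H1, B3)
Q  (by R12: F2)
L  (by R18: M, H1, G3)
S  (by R28: L)
B1  (by R1: K)
G2  (by R8: D1)
E3  (by R17: S, Q, C2)
J  (by R7: E3)
B  (by R2: J, B1)
A2  (by R22: B, G2)

Yes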